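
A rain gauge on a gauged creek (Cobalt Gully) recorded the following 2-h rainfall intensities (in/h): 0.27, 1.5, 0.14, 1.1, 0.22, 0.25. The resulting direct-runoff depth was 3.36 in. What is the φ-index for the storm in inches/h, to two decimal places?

Only the 2 blocks with intensity above φ contribute runoff: 1.5, 1.1 in/h.
Σ(I−φ)·Δt = d  ⇒  (1.5+1.1 − 2φ)·2 = 3.36
φ = (2.600 − 3.36/2) / 2 = 0.46 in/h.

φ ≈ 0.46 in/h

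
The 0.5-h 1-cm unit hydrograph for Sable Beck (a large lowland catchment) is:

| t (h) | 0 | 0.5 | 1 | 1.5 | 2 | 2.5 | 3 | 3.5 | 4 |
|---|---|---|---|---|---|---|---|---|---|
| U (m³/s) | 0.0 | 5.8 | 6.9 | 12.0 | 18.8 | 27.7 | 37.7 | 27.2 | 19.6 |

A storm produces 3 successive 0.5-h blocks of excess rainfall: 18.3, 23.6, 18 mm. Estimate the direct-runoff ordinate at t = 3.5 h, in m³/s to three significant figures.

By discrete convolution, Q_j = Σ (P_i / 10 mm) · U_{j−i}.
At t = 3.5 h (j=7): Q = (18.3/10)·27.2 + (23.6/10)·37.7 + (18/10)·27.7 = 189 m³/s.

Q ≈ 189 m³/s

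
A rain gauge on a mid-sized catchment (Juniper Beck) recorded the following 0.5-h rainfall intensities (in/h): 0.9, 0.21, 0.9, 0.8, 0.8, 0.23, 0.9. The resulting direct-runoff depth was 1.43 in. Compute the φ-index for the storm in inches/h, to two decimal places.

φ ≈ 0.29 in/h

Only the 5 blocks with intensity above φ contribute runoff: 0.9, 0.9, 0.8, 0.8, 0.9 in/h.
Σ(I−φ)·Δt = d  ⇒  (0.9+0.9+0.8+0.8+0.9 − 5φ)·0.5 = 1.43
φ = (4.300 − 1.43/0.5) / 5 = 0.29 in/h.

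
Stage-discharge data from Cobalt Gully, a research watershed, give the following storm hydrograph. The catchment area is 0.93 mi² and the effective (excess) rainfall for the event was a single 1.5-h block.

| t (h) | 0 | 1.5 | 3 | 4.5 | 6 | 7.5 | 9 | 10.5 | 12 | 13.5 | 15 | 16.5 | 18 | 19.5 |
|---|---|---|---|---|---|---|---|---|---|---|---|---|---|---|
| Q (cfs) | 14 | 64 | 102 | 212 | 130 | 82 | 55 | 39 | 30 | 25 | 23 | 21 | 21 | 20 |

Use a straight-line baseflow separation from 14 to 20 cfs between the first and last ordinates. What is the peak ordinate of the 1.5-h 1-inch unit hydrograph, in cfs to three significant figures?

Direct runoff: 0.00, 49.54, 87.08, 196.62, 114.15, 65.69, 38.23, 21.77, 12.31, 6.85, 4.38, 1.92, 1.46, 0.00 cfs; ΣQ_DR = 600.0 cfs, peak = 196.62 cfs.
Runoff depth d = ΣQ_DR·Δt / A = 600.0 × 5400 / (0.93 mi²) = 1.500 in.
The 1-inch UH is the DRH scaled by (1 in)/d, so U_p = 196.62 × 1/1.500 = 131 cfs.

U_p ≈ 131 cfs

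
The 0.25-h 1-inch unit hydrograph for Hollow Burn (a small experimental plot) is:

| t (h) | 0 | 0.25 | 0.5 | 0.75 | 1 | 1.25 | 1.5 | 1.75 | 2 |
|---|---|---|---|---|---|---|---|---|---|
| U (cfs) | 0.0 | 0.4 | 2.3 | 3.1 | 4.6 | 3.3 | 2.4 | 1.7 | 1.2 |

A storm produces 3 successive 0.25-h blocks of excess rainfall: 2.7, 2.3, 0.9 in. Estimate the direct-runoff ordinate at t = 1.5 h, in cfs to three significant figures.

By discrete convolution, Q_j = Σ (P_i / 1 in) · U_{j−i}.
At t = 1.5 h (j=6): Q = (2.7/1)·2.4 + (2.3/1)·3.3 + (0.9/1)·4.6 = 18.2 cfs.

Q ≈ 18.2 cfs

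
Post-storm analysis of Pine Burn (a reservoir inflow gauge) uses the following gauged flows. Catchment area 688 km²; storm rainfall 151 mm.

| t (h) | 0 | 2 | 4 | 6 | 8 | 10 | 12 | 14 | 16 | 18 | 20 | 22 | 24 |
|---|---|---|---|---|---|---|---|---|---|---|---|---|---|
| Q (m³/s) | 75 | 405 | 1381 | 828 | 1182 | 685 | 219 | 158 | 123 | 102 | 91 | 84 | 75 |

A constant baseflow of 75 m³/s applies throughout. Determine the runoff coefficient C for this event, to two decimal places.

C ≈ 0.31

ΣQ_DR = 4433 m³/s; V = ΣQ_DR·Δt = 3.192 × 10^7 m³.
Runoff depth d = V / A = 46.39 mm.
C = d / P = 46.39 / 151 = 0.31.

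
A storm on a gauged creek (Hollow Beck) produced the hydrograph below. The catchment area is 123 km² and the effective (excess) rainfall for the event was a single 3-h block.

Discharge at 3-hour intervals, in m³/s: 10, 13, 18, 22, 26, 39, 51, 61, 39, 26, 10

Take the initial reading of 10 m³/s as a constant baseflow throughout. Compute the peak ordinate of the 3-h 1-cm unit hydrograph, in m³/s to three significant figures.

U_p ≈ 28.3 m³/s

Direct runoff: 0.0, 3.0, 8.0, 12.0, 16.0, 29.0, 41.0, 51.0, 29.0, 16.0, 0.0 m³/s; ΣQ_DR = 205.0 m³/s, peak = 51.0 m³/s.
Runoff depth d = ΣQ_DR·Δt / A = 205.0 × 10800 / (123 km²) = 18.00 mm.
The 1-cm UH is the DRH scaled by (10 mm)/d, so U_p = 51.0 × 10/18.00 = 28.3 m³/s.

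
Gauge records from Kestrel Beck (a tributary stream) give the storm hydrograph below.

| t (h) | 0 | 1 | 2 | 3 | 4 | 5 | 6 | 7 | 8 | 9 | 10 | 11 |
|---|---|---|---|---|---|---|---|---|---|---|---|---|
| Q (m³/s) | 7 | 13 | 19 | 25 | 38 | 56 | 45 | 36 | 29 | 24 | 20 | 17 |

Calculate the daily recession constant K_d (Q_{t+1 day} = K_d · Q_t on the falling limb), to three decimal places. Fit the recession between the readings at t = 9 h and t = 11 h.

K_d ≈ 0.016

Between t = 9 h and t = 11 h the flow falls from 24 to 17 m³/s over 2×1 h = 2 h.
Per-interval ratio K = (17/24)^(1/2) = 0.8416; K_d = K^(24/1) = 0.016.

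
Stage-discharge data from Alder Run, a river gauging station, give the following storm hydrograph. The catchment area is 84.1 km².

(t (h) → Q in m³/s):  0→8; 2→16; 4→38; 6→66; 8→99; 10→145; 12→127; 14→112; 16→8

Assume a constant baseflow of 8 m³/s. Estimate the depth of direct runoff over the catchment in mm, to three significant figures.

Direct runoff: 0.0, 8.0, 30.0, 58.0, 91.0, 137.0, 119.0, 104.0, 0.0 m³/s; ΣQ_DR = 547.0 m³/s.
V = ΣQ_DR · Δt = 547.0 × 7200 s = 3.938 × 10^6 m³.
Over A = 84.1 km², depth = V / A = 46.8 mm.

d ≈ 46.8 mm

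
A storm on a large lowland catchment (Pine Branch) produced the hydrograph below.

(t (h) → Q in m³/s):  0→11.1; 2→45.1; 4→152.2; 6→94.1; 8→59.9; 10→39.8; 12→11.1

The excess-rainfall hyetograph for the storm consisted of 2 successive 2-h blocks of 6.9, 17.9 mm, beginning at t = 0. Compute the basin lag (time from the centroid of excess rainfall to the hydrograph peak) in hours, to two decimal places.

Centroid of excess rainfall: t_c = Σ P_i·t̄_i / ΣP_i = 2.4435 h (block centres at 1, 3 h).
Hydrograph peak occurs at t = 4 h, so basin lag t_L = 4 − 2.4435 = 1.56 h.

t_L ≈ 1.56 h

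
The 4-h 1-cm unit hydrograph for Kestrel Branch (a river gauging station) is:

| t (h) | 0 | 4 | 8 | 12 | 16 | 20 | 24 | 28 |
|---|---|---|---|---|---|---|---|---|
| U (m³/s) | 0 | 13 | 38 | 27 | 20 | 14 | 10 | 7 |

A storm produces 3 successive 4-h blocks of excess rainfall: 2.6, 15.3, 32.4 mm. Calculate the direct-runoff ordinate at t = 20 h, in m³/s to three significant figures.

By discrete convolution, Q_j = Σ (P_i / 10 mm) · U_{j−i}.
At t = 20 h (j=5): Q = (2.6/10)·14 + (15.3/10)·20 + (32.4/10)·27 = 122 m³/s.

Q ≈ 122 m³/s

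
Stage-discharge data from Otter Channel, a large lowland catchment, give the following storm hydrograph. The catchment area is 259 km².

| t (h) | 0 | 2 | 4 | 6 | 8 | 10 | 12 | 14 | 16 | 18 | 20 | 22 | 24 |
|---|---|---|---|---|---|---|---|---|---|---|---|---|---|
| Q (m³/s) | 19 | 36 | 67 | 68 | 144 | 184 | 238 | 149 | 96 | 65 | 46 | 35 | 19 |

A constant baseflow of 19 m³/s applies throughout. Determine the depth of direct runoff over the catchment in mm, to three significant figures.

Direct runoff: 0.0, 17.0, 48.0, 49.0, 125.0, 165.0, 219.0, 130.0, 77.0, 46.0, 27.0, 16.0, 0.0 m³/s; ΣQ_DR = 919.0 m³/s.
V = ΣQ_DR · Δt = 919.0 × 7200 s = 6.617 × 10^6 m³.
Over A = 259 km², depth = V / A = 25.5 mm.

d ≈ 25.5 mm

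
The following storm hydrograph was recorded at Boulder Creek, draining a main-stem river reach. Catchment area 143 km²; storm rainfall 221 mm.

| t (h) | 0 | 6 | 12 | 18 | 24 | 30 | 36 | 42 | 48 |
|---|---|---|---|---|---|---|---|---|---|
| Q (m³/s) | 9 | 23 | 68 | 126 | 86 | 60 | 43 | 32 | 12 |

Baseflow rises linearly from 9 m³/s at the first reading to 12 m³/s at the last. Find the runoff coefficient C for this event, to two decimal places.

ΣQ_DR = 364.5 m³/s; V = ΣQ_DR·Δt = 7.873 × 10^6 m³.
Runoff depth d = V / A = 55.06 mm.
C = d / P = 55.06 / 221 = 0.25.

C ≈ 0.25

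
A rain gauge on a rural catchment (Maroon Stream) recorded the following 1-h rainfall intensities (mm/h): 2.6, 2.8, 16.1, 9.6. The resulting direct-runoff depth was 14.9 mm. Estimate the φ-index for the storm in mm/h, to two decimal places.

φ ≈ 5.40 mm/h

Only the 2 blocks with intensity above φ contribute runoff: 16.1, 9.6 mm/h.
Σ(I−φ)·Δt = d  ⇒  (16.1+9.6 − 2φ)·1 = 14.9
φ = (25.70 − 14.9/1) / 2 = 5.40 mm/h.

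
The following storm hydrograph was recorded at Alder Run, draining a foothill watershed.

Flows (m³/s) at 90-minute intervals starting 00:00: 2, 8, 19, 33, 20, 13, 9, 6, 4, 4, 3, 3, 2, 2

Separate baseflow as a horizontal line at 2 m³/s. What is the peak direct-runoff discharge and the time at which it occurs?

Subtracting baseflow gives direct-runoff ordinates: 0.0, 6.0, 17.0, 31.0, 18.0, 11.0, 7.0, 4.0, 2.0, 2.0, 1.0, 1.0, 0.0, 0.0 m³/s.
The maximum is 31.0 m³/s, occurring at the reading for t = 04:30.

Q_p = 31.0 m³/s at t = 04:30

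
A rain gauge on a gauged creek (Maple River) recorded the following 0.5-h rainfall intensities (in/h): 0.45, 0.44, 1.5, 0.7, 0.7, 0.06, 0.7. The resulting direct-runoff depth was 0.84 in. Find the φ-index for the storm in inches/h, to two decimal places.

Only the 4 blocks with intensity above φ contribute runoff: 1.5, 0.7, 0.7, 0.7 in/h.
Σ(I−φ)·Δt = d  ⇒  (1.5+0.7+0.7+0.7 − 4φ)·0.5 = 0.84
φ = (3.600 − 0.84/0.5) / 4 = 0.48 in/h.

φ ≈ 0.48 in/h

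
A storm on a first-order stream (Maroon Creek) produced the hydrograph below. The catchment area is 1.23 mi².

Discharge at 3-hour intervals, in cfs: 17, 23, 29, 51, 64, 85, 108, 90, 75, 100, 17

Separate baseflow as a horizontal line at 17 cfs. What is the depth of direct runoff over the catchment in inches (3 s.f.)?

d ≈ 1.78 in

Direct runoff: 0.0, 6.0, 12.0, 34.0, 47.0, 68.0, 91.0, 73.0, 58.0, 83.0, 0.0 cfs; ΣQ_DR = 472.0 cfs.
V = ΣQ_DR · Δt = 472.0 × 10800 s = 5.098 × 10^6 ft³.
Over A = 1.23 mi², depth = V / A = 1.78 in.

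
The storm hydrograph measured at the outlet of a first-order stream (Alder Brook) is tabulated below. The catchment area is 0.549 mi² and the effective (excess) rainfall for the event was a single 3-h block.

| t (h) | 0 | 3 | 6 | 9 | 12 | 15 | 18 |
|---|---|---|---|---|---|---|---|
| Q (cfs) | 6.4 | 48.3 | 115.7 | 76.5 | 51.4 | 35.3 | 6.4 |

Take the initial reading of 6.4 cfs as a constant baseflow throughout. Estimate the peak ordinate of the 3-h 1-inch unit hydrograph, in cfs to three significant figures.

Direct runoff: 0.0, 41.9, 109.3, 70.1, 45.0, 28.9, 0.0 cfs; ΣQ_DR = 295.2 cfs, peak = 109.3 cfs.
Runoff depth d = ΣQ_DR·Δt / A = 295.2 × 10800 / (0.549 mi²) = 2.500 in.
The 1-inch UH is the DRH scaled by (1 in)/d, so U_p = 109.3 × 1/2.500 = 43.7 cfs.

U_p ≈ 43.7 cfs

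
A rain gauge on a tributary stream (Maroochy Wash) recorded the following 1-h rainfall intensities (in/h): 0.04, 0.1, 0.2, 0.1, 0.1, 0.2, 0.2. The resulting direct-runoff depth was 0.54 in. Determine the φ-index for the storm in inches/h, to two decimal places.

φ ≈ 0.06 in/h

Only the 6 blocks with intensity above φ contribute runoff: 0.1, 0.2, 0.1, 0.1, 0.2, 0.2 in/h.
Σ(I−φ)·Δt = d  ⇒  (0.1+0.2+0.1+0.1+0.2+0.2 − 6φ)·1 = 0.54
φ = (0.9000 − 0.54/1) / 6 = 0.06 in/h.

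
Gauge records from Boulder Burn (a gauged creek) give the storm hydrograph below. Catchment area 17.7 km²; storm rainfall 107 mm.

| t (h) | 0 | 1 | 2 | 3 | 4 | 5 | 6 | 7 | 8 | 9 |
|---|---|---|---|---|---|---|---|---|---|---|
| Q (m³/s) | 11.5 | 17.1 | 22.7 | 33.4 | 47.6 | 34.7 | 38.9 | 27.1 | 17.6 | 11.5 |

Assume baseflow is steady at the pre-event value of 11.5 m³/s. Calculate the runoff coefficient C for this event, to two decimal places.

C ≈ 0.28

ΣQ_DR = 147.1 m³/s; V = ΣQ_DR·Δt = 5.296 × 10^5 m³.
Runoff depth d = V / A = 29.92 mm.
C = d / P = 29.92 / 107 = 0.28.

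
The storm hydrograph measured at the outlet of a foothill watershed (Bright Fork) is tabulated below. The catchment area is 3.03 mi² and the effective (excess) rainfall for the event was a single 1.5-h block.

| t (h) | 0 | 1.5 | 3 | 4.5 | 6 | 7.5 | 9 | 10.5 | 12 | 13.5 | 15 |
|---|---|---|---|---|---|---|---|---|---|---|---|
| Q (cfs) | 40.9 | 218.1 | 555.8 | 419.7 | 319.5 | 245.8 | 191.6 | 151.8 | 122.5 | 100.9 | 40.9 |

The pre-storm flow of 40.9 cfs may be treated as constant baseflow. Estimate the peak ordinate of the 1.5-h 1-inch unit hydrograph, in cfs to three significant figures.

Direct runoff: 0.0, 177.2, 514.9, 378.8, 278.6, 204.9, 150.7, 110.9, 81.6, 60.0, 0.0 cfs; ΣQ_DR = 1958 cfs, peak = 514.9 cfs.
Runoff depth d = ΣQ_DR·Δt / A = 1958 × 5400 / (3.03 mi²) = 1.502 in.
The 1-inch UH is the DRH scaled by (1 in)/d, so U_p = 514.9 × 1/1.502 = 343 cfs.

U_p ≈ 343 cfs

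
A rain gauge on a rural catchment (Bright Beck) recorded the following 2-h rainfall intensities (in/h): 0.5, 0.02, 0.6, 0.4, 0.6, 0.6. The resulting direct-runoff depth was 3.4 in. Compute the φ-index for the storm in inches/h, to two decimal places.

φ ≈ 0.20 in/h

Only the 5 blocks with intensity above φ contribute runoff: 0.5, 0.6, 0.4, 0.6, 0.6 in/h.
Σ(I−φ)·Δt = d  ⇒  (0.5+0.6+0.4+0.6+0.6 − 5φ)·2 = 3.4
φ = (2.700 − 3.4/2) / 5 = 0.20 in/h.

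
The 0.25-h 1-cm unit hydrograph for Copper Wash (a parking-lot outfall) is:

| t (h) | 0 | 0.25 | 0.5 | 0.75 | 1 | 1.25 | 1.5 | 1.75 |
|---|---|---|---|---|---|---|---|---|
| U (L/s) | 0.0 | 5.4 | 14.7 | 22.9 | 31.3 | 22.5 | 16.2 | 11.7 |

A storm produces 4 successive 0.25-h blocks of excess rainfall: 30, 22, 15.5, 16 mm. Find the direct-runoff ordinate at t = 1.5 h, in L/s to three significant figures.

Q ≈ 183 L/s

By discrete convolution, Q_j = Σ (P_i / 10 mm) · U_{j−i}.
At t = 1.5 h (j=6): Q = (30/10)·16.2 + (22/10)·22.5 + (15.5/10)·31.3 + (16/10)·22.9 = 183 L/s.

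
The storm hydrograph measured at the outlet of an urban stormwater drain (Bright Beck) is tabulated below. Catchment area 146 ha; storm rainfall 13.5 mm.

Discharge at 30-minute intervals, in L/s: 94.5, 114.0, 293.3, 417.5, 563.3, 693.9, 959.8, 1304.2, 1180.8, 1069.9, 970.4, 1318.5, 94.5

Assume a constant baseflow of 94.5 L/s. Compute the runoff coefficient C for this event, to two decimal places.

C ≈ 0.72

ΣQ_DR = 7846 L/s; V = ΣQ_DR·Δt = 1.412 × 10^7 L.
Runoff depth d = V / A = 9.673 mm.
C = d / P = 9.673 / 13.5 = 0.72.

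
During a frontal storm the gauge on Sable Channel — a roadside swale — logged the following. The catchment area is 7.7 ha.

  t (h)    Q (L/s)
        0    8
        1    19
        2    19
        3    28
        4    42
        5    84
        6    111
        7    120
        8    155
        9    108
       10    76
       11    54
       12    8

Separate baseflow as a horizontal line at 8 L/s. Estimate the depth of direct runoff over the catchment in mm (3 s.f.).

Direct runoff: 0.0, 11.0, 11.0, 20.0, 34.0, 76.0, 103.0, 112.0, 147.0, 100.0, 68.0, 46.0, 0.0 L/s; ΣQ_DR = 728.0 L/s.
V = ΣQ_DR · Δt = 728.0 × 3600 s = 2.621 × 10^6 L.
Over A = 7.7 ha, depth = V / A = 34.0 mm.

d ≈ 34.0 mm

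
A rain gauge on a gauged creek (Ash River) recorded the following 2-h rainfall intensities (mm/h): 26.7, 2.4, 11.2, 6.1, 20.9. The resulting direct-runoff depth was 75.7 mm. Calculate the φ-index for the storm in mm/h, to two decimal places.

φ ≈ 6.98 mm/h

Only the 3 blocks with intensity above φ contribute runoff: 26.7, 11.2, 20.9 mm/h.
Σ(I−φ)·Δt = d  ⇒  (26.7+11.2+20.9 − 3φ)·2 = 75.7
φ = (58.80 − 75.7/2) / 3 = 6.98 mm/h.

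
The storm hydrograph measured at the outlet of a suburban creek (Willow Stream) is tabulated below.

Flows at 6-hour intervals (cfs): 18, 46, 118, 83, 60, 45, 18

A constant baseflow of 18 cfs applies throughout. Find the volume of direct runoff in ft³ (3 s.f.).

Direct-runoff ordinates (Q − Q_b): 0.0, 28.0, 100.0, 65.0, 42.0, 27.0, 0.0 cfs.
ΣQ_DR = 262.0 cfs.
With Δt = 6 h = 21600 s, V = ΣQ_DR · Δt = 262.0 × 21600 = 5.66 × 10^6 ft³.

V ≈ 5.66 × 10^6 ft³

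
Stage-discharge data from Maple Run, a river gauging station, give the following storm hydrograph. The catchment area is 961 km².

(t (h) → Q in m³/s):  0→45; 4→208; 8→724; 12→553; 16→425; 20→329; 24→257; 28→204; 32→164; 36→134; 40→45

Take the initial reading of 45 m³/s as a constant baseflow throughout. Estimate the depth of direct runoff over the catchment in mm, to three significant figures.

d ≈ 38.9 mm

Direct runoff: 0.0, 163.0, 679.0, 508.0, 380.0, 284.0, 212.0, 159.0, 119.0, 89.0, 0.0 m³/s; ΣQ_DR = 2593 m³/s.
V = ΣQ_DR · Δt = 2593 × 14400 s = 3.734 × 10^7 m³.
Over A = 961 km², depth = V / A = 38.9 mm.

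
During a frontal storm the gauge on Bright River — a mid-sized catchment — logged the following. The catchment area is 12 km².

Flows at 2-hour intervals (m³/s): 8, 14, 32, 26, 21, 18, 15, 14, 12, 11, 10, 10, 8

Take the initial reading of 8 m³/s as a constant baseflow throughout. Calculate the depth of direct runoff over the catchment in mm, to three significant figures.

d ≈ 57.0 mm

Direct runoff: 0.0, 6.0, 24.0, 18.0, 13.0, 10.0, 7.0, 6.0, 4.0, 3.0, 2.0, 2.0, 0.0 m³/s; ΣQ_DR = 95.00 m³/s.
V = ΣQ_DR · Δt = 95.00 × 7200 s = 6.840 × 10^5 m³.
Over A = 12 km², depth = V / A = 57.0 mm.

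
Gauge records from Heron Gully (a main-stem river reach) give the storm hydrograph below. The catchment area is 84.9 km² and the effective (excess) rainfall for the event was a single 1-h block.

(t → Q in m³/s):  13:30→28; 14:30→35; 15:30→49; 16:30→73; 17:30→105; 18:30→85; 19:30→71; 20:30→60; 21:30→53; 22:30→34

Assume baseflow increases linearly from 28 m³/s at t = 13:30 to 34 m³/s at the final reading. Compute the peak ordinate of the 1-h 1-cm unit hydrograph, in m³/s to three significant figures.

Direct runoff: 0.00, 6.33, 19.67, 43.00, 74.33, 53.67, 39.00, 27.33, 19.67, 0.00 m³/s; ΣQ_DR = 283.0 m³/s, peak = 74.33 m³/s.
Runoff depth d = ΣQ_DR·Δt / A = 283.0 × 3600 / (84.9 km²) = 12.00 mm.
The 1-cm UH is the DRH scaled by (10 mm)/d, so U_p = 74.33 × 10/12.00 = 61.9 m³/s.

U_p ≈ 61.9 m³/s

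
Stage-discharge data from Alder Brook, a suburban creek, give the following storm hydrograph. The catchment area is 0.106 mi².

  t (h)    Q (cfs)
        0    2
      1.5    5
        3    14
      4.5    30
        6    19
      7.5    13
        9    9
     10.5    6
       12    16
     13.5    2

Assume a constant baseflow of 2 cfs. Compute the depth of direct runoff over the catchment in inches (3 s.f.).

d ≈ 2.11 in

Direct runoff: 0.0, 3.0, 12.0, 28.0, 17.0, 11.0, 7.0, 4.0, 14.0, 0.0 cfs; ΣQ_DR = 96.00 cfs.
V = ΣQ_DR · Δt = 96.00 × 5400 s = 5.184 × 10^5 ft³.
Over A = 0.106 mi², depth = V / A = 2.11 in.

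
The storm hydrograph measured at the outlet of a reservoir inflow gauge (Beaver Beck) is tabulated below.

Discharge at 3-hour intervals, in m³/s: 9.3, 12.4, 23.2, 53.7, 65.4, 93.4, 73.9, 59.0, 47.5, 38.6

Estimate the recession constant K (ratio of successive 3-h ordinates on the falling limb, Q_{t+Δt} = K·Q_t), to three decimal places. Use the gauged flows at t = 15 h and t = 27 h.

Using the recession-limb readings at t = 15 h and t = 27 h: Q falls from 93.4 to 38.6 m³/s over 4 intervals.
K = (Q₂/Q₁)^(1/4) = (38.6/93.4)^(1/4) = 0.802.

K ≈ 0.802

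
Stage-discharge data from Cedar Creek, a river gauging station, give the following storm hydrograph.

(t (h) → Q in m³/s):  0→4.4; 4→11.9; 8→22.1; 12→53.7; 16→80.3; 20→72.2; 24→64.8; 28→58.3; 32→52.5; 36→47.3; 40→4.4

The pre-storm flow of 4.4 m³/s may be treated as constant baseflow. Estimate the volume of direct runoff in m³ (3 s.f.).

Direct-runoff ordinates (Q − Q_b): 0.0, 7.5, 17.7, 49.3, 75.9, 67.8, 60.4, 53.9, 48.1, 42.9, 0.0 m³/s.
ΣQ_DR = 423.5 m³/s.
With Δt = 4 h = 14400 s, V = ΣQ_DR · Δt = 423.5 × 14400 = 6.10 × 10^6 m³.

V ≈ 6.10 × 10^6 m³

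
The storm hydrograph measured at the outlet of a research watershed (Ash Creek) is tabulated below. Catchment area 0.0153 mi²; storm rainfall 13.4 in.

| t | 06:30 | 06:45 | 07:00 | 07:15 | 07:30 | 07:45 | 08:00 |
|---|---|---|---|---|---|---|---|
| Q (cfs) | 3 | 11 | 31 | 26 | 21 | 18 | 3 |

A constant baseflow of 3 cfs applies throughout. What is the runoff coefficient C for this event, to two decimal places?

C ≈ 0.17

ΣQ_DR = 92.00 cfs; V = ΣQ_DR·Δt = 82800 ft³.
Runoff depth d = V / A = 2.329 in.
C = d / P = 2.329 / 13.4 = 0.17.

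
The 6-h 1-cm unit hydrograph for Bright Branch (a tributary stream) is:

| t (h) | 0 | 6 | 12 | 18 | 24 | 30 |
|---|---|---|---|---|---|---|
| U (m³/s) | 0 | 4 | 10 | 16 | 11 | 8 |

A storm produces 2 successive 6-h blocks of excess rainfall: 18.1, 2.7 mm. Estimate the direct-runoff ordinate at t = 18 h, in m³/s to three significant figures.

Q ≈ 31.7 m³/s

By discrete convolution, Q_j = Σ (P_i / 10 mm) · U_{j−i}.
At t = 18 h (j=3): Q = (18.1/10)·16 + (2.7/10)·10 = 31.7 m³/s.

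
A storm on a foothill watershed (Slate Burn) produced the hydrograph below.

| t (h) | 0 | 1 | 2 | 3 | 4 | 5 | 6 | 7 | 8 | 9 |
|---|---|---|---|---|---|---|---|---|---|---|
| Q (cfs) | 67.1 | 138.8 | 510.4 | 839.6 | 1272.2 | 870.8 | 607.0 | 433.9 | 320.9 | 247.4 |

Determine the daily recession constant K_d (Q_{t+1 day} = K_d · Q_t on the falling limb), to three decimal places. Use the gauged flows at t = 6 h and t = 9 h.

Between t = 6 h and t = 9 h the flow falls from 607.0 to 247.4 cfs over 3×1 h = 3 h.
Per-interval ratio K = (247.4/607.0)^(1/3) = 0.7414; K_d = K^(24/1) = 0.001.

K_d ≈ 0.001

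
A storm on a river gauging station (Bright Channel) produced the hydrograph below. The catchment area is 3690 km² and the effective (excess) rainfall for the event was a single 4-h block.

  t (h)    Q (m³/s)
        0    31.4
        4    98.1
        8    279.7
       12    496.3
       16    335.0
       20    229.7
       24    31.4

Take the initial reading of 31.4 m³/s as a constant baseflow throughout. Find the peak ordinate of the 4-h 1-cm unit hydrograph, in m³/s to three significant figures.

U_p ≈ 929 m³/s

Direct runoff: 0.0, 66.7, 248.3, 464.9, 303.6, 198.3, 0.0 m³/s; ΣQ_DR = 1282 m³/s, peak = 464.9 m³/s.
Runoff depth d = ΣQ_DR·Δt / A = 1282 × 14400 / (3690 km²) = 5.002 mm.
The 1-cm UH is the DRH scaled by (10 mm)/d, so U_p = 464.9 × 10/5.002 = 929 m³/s.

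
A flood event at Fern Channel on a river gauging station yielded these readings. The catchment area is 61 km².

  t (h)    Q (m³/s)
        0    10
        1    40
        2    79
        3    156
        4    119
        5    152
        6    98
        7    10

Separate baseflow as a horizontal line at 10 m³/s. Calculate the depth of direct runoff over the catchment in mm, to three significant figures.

Direct runoff: 0.0, 30.0, 69.0, 146.0, 109.0, 142.0, 88.0, 0.0 m³/s; ΣQ_DR = 584.0 m³/s.
V = ΣQ_DR · Δt = 584.0 × 3600 s = 2.102 × 10^6 m³.
Over A = 61 km², depth = V / A = 34.5 mm.

d ≈ 34.5 mm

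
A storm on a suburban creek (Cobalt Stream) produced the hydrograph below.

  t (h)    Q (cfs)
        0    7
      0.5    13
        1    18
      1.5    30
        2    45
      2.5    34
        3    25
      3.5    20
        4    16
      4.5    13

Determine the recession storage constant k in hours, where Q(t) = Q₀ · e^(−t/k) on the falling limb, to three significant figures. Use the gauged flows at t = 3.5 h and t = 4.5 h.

On the falling limb, Q drops from 20 to 13 cfs between t = 3.5 h and t = 4.5 h (Δt = 1 h).
k = −Δt / ln(Q₂/Q₁) = −1 / ln(13/20) = 2.32 h.

k ≈ 2.32 h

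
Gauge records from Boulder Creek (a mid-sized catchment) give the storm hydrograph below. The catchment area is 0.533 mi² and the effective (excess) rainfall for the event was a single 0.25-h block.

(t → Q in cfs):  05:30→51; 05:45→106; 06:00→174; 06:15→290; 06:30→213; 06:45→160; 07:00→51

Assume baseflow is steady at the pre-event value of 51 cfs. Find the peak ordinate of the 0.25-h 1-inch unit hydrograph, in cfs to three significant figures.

U_p ≈ 478 cfs

Direct runoff: 0.0, 55.0, 123.0, 239.0, 162.0, 109.0, 0.0 cfs; ΣQ_DR = 688.0 cfs, peak = 239.0 cfs.
Runoff depth d = ΣQ_DR·Δt / A = 688.0 × 900 / (0.533 mi²) = 0.5001 in.
The 1-inch UH is the DRH scaled by (1 in)/d, so U_p = 239.0 × 1/0.5001 = 478 cfs.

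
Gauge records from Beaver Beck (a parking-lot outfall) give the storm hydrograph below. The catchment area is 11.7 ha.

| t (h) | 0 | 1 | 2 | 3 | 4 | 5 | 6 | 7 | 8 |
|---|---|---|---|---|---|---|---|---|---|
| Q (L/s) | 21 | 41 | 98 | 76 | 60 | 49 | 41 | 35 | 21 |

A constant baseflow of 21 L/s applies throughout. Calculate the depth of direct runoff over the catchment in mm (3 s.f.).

d ≈ 7.78 mm

Direct runoff: 0.0, 20.0, 77.0, 55.0, 39.0, 28.0, 20.0, 14.0, 0.0 L/s; ΣQ_DR = 253.0 L/s.
V = ΣQ_DR · Δt = 253.0 × 3600 s = 9.108 × 10^5 L.
Over A = 11.7 ha, depth = V / A = 7.78 mm.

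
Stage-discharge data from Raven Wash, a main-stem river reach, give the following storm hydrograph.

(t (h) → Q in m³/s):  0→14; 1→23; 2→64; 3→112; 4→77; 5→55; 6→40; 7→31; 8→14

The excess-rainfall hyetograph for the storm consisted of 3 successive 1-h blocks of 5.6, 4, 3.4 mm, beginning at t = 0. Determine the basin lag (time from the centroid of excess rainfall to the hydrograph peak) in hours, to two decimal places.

t_L ≈ 1.67 h

Centroid of excess rainfall: t_c = Σ P_i·t̄_i / ΣP_i = 1.3308 h (block centres at 0.5, 1.5, 2.5 h).
Hydrograph peak occurs at t = 3 h, so basin lag t_L = 3 − 1.3308 = 1.67 h.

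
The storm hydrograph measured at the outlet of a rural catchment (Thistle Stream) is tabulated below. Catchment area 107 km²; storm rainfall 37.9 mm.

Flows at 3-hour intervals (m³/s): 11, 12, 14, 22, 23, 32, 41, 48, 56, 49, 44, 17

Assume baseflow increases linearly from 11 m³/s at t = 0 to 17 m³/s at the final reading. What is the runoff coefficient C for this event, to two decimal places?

C ≈ 0.54

ΣQ_DR = 201.0 m³/s; V = ΣQ_DR·Δt = 2.171 × 10^6 m³.
Runoff depth d = V / A = 20.29 mm.
C = d / P = 20.29 / 37.9 = 0.54.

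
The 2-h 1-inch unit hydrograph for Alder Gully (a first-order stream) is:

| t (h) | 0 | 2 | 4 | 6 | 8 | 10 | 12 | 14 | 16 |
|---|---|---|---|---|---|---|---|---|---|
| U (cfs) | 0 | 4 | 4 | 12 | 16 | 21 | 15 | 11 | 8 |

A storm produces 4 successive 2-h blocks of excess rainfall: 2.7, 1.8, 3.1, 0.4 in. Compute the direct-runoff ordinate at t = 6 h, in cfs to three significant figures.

Q ≈ 52.0 cfs

By discrete convolution, Q_j = Σ (P_i / 1 in) · U_{j−i}.
At t = 6 h (j=3): Q = (2.7/1)·12 + (1.8/1)·4 + (3.1/1)·4 + (0.4/1)·0 = 52.0 cfs.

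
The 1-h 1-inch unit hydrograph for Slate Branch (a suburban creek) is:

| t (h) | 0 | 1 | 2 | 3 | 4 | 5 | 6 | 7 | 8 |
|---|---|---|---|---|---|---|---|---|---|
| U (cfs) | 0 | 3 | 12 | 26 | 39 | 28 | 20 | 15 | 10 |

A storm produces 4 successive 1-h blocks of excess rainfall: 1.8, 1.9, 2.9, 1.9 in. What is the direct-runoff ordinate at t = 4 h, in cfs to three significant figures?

Q ≈ 160 cfs

By discrete convolution, Q_j = Σ (P_i / 1 in) · U_{j−i}.
At t = 4 h (j=4): Q = (1.8/1)·39 + (1.9/1)·26 + (2.9/1)·12 + (1.9/1)·3 = 160 cfs.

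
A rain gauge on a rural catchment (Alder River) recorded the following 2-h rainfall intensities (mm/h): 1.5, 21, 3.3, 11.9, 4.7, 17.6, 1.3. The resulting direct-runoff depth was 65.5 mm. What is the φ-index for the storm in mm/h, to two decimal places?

φ ≈ 5.92 mm/h

Only the 3 blocks with intensity above φ contribute runoff: 21, 11.9, 17.6 mm/h.
Σ(I−φ)·Δt = d  ⇒  (21+11.9+17.6 − 3φ)·2 = 65.5
φ = (50.50 − 65.5/2) / 3 = 5.92 mm/h.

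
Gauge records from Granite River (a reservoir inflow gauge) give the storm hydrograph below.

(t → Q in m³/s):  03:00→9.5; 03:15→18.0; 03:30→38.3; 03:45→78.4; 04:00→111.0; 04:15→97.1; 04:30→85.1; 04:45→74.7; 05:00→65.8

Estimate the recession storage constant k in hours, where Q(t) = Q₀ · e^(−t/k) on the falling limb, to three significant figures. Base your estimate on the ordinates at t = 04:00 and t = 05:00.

k ≈ 1.91 h

On the falling limb, Q drops from 111.0 to 65.8 m³/s between t = 04:00 and t = 05:00 (Δt = 1 h).
k = −Δt / ln(Q₂/Q₁) = −1 / ln(65.8/111.0) = 1.91 h.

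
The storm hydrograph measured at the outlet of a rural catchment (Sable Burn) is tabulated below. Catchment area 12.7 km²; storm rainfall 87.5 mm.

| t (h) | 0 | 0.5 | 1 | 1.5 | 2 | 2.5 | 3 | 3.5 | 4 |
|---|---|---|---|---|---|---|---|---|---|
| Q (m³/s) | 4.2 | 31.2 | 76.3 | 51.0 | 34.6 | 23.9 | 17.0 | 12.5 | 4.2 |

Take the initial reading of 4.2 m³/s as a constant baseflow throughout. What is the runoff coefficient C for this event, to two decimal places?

C ≈ 0.35

ΣQ_DR = 217.1 m³/s; V = ΣQ_DR·Δt = 3.908 × 10^5 m³.
Runoff depth d = V / A = 30.77 mm.
C = d / P = 30.77 / 87.5 = 0.35.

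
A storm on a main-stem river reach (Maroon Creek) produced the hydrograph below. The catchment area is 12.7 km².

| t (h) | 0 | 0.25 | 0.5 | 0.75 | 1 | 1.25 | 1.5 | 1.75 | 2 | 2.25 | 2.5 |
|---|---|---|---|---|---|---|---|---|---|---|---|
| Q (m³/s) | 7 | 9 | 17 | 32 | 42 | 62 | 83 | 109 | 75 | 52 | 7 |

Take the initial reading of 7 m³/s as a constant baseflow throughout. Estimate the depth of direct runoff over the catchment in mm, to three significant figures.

Direct runoff: 0.0, 2.0, 10.0, 25.0, 35.0, 55.0, 76.0, 102.0, 68.0, 45.0, 0.0 m³/s; ΣQ_DR = 418.0 m³/s.
V = ΣQ_DR · Δt = 418.0 × 900 s = 3.762 × 10^5 m³.
Over A = 12.7 km², depth = V / A = 29.6 mm.

d ≈ 29.6 mm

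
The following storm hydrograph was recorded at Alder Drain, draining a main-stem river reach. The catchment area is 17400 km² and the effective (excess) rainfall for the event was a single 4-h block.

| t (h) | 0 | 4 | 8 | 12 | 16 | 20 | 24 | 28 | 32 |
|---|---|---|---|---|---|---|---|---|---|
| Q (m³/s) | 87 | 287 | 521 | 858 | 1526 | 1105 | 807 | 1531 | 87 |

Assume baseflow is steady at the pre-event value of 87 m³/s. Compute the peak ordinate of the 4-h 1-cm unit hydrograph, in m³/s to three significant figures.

Direct runoff: 0.0, 200.0, 434.0, 771.0, 1439.0, 1018.0, 720.0, 1444.0, 0.0 m³/s; ΣQ_DR = 6026 m³/s, peak = 1444.0 m³/s.
Runoff depth d = ΣQ_DR·Δt / A = 6026 × 14400 / (17400 km²) = 4.987 mm.
The 1-cm UH is the DRH scaled by (10 mm)/d, so U_p = 1444.0 × 10/4.987 = 2900 m³/s.

U_p ≈ 2900 m³/s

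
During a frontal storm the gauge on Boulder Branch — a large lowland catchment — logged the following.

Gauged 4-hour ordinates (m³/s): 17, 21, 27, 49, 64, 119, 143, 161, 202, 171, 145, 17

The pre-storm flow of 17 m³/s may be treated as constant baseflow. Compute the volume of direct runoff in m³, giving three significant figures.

V ≈ 1.34 × 10^7 m³

Direct-runoff ordinates (Q − Q_b): 0.0, 4.0, 10.0, 32.0, 47.0, 102.0, 126.0, 144.0, 185.0, 154.0, 128.0, 0.0 m³/s.
ΣQ_DR = 932.0 m³/s.
With Δt = 4 h = 14400 s, V = ΣQ_DR · Δt = 932.0 × 14400 = 1.34 × 10^7 m³.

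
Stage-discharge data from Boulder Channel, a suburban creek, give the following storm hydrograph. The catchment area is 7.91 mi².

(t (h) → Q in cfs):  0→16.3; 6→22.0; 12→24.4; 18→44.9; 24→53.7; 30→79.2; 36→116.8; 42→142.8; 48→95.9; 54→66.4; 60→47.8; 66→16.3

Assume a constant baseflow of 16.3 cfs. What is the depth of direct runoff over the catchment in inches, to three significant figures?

Direct runoff: 0.0, 5.7, 8.1, 28.6, 37.4, 62.9, 100.5, 126.5, 79.6, 50.1, 31.5, 0.0 cfs; ΣQ_DR = 530.9 cfs.
V = ΣQ_DR · Δt = 530.9 × 21600 s = 1.147 × 10^7 ft³.
Over A = 7.91 mi², depth = V / A = 0.624 in.

d ≈ 0.624 in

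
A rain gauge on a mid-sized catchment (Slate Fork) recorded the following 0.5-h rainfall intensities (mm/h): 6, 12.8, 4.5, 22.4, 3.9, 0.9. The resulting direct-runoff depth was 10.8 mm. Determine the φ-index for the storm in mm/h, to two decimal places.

Only the 2 blocks with intensity above φ contribute runoff: 12.8, 22.4 mm/h.
Σ(I−φ)·Δt = d  ⇒  (12.8+22.4 − 2φ)·0.5 = 10.8
φ = (35.20 − 10.8/0.5) / 2 = 6.80 mm/h.

φ ≈ 6.80 mm/h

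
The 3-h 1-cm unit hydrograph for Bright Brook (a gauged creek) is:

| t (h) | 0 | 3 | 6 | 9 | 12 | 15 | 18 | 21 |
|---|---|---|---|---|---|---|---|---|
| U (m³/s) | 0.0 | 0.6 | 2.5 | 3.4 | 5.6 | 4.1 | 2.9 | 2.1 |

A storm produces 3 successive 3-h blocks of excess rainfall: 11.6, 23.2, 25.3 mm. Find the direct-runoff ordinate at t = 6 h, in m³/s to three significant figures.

By discrete convolution, Q_j = Σ (P_i / 10 mm) · U_{j−i}.
At t = 6 h (j=2): Q = (11.6/10)·2.5 + (23.2/10)·0.6 + (25.3/10)·0.0 = 4.29 m³/s.

Q ≈ 4.29 m³/s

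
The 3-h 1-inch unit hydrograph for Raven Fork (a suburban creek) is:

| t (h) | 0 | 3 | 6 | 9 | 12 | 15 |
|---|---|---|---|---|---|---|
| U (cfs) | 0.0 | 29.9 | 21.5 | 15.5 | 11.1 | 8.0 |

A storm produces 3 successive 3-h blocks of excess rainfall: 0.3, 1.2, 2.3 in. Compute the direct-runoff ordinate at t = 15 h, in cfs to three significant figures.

Q ≈ 51.4 cfs

By discrete convolution, Q_j = Σ (P_i / 1 in) · U_{j−i}.
At t = 15 h (j=5): Q = (0.3/1)·8.0 + (1.2/1)·11.1 + (2.3/1)·15.5 = 51.4 cfs.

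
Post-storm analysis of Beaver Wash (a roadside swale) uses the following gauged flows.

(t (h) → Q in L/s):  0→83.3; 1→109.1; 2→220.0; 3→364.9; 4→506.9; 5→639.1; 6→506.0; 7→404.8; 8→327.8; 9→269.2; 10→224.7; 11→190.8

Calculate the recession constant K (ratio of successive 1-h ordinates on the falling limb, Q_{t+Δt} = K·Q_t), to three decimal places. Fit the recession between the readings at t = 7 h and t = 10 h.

K ≈ 0.822

Using the recession-limb readings at t = 7 h and t = 10 h: Q falls from 404.8 to 224.7 L/s over 3 intervals.
K = (Q₂/Q₁)^(1/3) = (224.7/404.8)^(1/3) = 0.822.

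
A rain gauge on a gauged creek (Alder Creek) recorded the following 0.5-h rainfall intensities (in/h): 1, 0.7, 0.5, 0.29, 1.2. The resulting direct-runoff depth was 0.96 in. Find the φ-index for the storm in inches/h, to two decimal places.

Only the 4 blocks with intensity above φ contribute runoff: 1, 0.7, 0.5, 1.2 in/h.
Σ(I−φ)·Δt = d  ⇒  (1+0.7+0.5+1.2 − 4φ)·0.5 = 0.96
φ = (3.400 − 0.96/0.5) / 4 = 0.37 in/h.

φ ≈ 0.37 in/h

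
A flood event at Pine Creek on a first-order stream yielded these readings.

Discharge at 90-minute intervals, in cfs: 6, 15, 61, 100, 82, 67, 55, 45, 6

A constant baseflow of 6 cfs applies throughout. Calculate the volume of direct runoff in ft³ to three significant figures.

Direct-runoff ordinates (Q − Q_b): 0.0, 9.0, 55.0, 94.0, 76.0, 61.0, 49.0, 39.0, 0.0 cfs.
ΣQ_DR = 383.0 cfs.
With Δt = 1.5 h = 5400 s, V = ΣQ_DR · Δt = 383.0 × 5400 = 2.07 × 10^6 ft³.

V ≈ 2.07 × 10^6 ft³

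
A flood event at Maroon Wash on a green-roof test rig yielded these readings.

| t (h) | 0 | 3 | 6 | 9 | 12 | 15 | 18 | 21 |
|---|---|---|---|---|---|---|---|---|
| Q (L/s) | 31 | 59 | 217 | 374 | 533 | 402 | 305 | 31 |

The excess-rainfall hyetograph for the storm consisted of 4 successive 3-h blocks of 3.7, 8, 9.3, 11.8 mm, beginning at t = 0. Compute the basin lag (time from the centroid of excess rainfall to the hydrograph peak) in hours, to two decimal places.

t_L ≈ 4.83 h

Centroid of excess rainfall: t_c = Σ P_i·t̄_i / ΣP_i = 7.1707 h (block centres at 1.5, 4.5, 7.5, 10.5 h).
Hydrograph peak occurs at t = 12 h, so basin lag t_L = 12 − 7.1707 = 4.83 h.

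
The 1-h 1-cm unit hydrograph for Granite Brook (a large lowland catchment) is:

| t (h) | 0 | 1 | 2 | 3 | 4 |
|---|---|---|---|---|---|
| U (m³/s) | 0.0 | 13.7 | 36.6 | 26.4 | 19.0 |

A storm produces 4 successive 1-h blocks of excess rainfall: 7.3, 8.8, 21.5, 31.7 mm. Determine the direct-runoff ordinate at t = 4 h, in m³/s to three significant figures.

By discrete convolution, Q_j = Σ (P_i / 10 mm) · U_{j−i}.
At t = 4 h (j=4): Q = (7.3/10)·19.0 + (8.8/10)·26.4 + (21.5/10)·36.6 + (31.7/10)·13.7 = 159 m³/s.

Q ≈ 159 m³/s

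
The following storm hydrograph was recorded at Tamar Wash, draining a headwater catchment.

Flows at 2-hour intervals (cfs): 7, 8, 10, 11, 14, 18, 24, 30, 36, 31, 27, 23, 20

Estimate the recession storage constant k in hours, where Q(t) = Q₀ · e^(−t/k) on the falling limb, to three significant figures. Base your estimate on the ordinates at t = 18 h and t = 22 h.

k ≈ 13.4 h

On the falling limb, Q drops from 31 to 23 cfs between t = 18 h and t = 22 h (Δt = 4 h).
k = −Δt / ln(Q₂/Q₁) = −4 / ln(23/31) = 13.4 h.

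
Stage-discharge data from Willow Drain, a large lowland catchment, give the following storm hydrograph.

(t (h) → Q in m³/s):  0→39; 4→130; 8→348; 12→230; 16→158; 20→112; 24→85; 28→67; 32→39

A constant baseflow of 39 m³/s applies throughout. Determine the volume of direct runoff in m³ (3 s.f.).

V ≈ 1.23 × 10^7 m³

Direct-runoff ordinates (Q − Q_b): 0.0, 91.0, 309.0, 191.0, 119.0, 73.0, 46.0, 28.0, 0.0 m³/s.
ΣQ_DR = 857.0 m³/s.
With Δt = 4 h = 14400 s, V = ΣQ_DR · Δt = 857.0 × 14400 = 1.23 × 10^7 m³.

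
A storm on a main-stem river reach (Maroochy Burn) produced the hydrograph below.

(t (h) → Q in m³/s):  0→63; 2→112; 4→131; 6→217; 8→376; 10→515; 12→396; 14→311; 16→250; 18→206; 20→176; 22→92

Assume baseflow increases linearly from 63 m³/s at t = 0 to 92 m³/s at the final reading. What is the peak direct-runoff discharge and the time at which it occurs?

Q_p = 438.82 m³/s at t = 10 h

Subtracting baseflow gives direct-runoff ordinates: 0.00, 46.36, 62.73, 146.09, 302.45, 438.82, 317.18, 229.55, 165.91, 119.27, 86.64, 0.00 m³/s.
The maximum is 438.82 m³/s, occurring at the reading for t = 10 h.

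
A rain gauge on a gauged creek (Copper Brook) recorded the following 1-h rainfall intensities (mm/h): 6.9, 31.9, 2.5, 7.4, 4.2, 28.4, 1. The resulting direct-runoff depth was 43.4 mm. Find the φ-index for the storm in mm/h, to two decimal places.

φ ≈ 8.45 mm/h

Only the 2 blocks with intensity above φ contribute runoff: 31.9, 28.4 mm/h.
Σ(I−φ)·Δt = d  ⇒  (31.9+28.4 − 2φ)·1 = 43.4
φ = (60.30 − 43.4/1) / 2 = 8.45 mm/h.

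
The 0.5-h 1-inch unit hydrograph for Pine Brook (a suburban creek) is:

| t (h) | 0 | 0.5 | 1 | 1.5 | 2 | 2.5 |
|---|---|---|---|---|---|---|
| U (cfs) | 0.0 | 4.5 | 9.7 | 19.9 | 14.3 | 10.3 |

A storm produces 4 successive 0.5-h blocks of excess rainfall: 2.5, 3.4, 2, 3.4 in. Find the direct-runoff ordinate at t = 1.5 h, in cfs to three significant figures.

Q ≈ 91.7 cfs

By discrete convolution, Q_j = Σ (P_i / 1 in) · U_{j−i}.
At t = 1.5 h (j=3): Q = (2.5/1)·19.9 + (3.4/1)·9.7 + (2/1)·4.5 + (3.4/1)·0.0 = 91.7 cfs.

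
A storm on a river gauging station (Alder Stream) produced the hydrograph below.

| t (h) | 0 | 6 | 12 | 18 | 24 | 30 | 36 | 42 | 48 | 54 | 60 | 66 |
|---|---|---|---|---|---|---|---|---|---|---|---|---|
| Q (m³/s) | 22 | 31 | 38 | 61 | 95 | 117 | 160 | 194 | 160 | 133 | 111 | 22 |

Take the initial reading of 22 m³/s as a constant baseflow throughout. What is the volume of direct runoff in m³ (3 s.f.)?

V ≈ 1.90 × 10^7 m³

Direct-runoff ordinates (Q − Q_b): 0.0, 9.0, 16.0, 39.0, 73.0, 95.0, 138.0, 172.0, 138.0, 111.0, 89.0, 0.0 m³/s.
ΣQ_DR = 880.0 m³/s.
With Δt = 6 h = 21600 s, V = ΣQ_DR · Δt = 880.0 × 21600 = 1.90 × 10^7 m³.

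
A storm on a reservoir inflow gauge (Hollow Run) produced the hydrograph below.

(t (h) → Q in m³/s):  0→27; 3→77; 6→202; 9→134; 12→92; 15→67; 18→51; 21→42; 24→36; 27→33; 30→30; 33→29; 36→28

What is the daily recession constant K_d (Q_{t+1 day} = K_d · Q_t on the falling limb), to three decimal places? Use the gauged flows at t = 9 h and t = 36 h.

Between t = 9 h and t = 36 h the flow falls from 134 to 28 m³/s over 9×3 h = 27 h.
Per-interval ratio K = (28/134)^(1/9) = 0.8403; K_d = K^(24/3) = 0.249.

K_d ≈ 0.249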